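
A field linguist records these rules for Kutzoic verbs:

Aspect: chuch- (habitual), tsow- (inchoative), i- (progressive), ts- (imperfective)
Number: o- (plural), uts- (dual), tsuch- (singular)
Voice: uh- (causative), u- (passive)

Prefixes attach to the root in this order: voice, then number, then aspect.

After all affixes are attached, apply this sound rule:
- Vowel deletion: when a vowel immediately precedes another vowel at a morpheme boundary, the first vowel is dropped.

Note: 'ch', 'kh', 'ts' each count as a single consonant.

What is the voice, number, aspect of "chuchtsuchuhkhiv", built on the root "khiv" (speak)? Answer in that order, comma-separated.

causative, singular, habitual

Segment: chuch-tsuch-uh-khiv.
voice: uh- → causative.
number: tsuch- → singular.
aspect: chuch- → habitual.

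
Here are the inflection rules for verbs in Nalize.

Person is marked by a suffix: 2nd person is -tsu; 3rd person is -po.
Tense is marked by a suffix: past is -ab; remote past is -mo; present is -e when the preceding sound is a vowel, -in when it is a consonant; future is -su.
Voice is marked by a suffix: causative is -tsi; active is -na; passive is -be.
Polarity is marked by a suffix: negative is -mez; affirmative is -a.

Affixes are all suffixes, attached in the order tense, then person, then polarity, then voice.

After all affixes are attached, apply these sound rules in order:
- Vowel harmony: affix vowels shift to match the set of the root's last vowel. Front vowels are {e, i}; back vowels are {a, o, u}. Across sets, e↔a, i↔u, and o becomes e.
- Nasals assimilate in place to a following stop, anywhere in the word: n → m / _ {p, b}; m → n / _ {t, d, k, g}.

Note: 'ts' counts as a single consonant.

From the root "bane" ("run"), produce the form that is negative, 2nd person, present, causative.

Attach tense present -e (after vowel 'e') → banee.
Attach person 2nd person -tsu → baneetsu.
Attach polarity negative -mez → baneetsumez.
Attach voice causative -tsi → baneetsumeztsi.
Apply vowel harmony: baneetsumeztsi → baneetsimeztsi.
Nasal assimilation: no change.

baneetsimeztsi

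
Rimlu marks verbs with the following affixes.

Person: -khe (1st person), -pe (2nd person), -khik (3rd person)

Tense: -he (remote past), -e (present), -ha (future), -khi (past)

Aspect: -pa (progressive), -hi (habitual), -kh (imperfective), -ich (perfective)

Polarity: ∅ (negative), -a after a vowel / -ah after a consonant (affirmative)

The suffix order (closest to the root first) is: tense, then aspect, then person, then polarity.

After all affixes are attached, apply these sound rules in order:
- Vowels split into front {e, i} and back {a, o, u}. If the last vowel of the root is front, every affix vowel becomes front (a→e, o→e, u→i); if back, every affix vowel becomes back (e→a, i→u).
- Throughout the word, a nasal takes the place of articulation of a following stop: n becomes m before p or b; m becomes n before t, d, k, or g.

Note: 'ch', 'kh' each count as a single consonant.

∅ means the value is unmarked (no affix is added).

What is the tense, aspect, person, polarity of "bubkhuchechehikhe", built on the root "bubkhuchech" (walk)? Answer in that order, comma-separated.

Segment: bubkhuchech-e-hi-khe.
tense: -e → present.
aspect: -hi → habitual.
person: -khe → 1st person.
polarity: ∅ → negative.

present, habitual, 1st person, negative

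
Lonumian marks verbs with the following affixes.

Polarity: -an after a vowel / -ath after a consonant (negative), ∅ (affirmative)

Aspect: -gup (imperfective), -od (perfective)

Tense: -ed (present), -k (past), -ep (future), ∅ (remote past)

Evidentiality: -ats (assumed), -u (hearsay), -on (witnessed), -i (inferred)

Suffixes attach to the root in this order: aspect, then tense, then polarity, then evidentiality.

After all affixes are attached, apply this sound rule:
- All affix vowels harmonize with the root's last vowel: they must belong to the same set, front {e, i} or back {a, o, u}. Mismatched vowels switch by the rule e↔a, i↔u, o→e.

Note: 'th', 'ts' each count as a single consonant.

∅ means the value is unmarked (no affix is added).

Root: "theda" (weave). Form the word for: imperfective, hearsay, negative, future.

thedagupapathu

Attach aspect imperfective -gup → thedagup.
Attach tense future -ep → thedagupep.
Attach polarity negative -ath (after consonant 'p') → thedagupepath.
Attach evidentiality hearsay -u → thedagupepathu.
Apply vowel harmony: thedagupepathu → thedagupapathu.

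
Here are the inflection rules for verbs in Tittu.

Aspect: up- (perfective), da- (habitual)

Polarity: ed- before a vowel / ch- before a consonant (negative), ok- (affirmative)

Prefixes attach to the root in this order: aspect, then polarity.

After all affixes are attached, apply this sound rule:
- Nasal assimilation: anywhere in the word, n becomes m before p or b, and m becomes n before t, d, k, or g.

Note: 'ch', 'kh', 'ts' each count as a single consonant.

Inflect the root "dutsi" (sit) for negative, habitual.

chdadutsi

Attach aspect habitual da- → dadutsi.
Attach polarity negative ch- (before consonant 'd') → chdadutsi.
Nasal assimilation: no change.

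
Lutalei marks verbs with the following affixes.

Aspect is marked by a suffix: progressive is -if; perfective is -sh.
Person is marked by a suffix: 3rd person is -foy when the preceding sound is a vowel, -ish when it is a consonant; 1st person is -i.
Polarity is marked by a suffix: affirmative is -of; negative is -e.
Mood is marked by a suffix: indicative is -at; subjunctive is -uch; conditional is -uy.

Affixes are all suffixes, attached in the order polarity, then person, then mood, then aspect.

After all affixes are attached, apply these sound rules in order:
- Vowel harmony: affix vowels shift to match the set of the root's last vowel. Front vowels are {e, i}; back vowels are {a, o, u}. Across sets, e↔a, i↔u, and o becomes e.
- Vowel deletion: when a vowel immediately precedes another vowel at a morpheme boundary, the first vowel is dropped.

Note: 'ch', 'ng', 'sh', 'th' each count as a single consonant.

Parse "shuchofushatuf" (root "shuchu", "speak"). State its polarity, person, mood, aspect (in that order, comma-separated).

affirmative, 3rd person, indicative, progressive

Segment: shuchu-of-ish-at-if.
polarity: -of → affirmative.
person: -foy/ish → 3rd person.
mood: -at → indicative.
aspect: -if → progressive.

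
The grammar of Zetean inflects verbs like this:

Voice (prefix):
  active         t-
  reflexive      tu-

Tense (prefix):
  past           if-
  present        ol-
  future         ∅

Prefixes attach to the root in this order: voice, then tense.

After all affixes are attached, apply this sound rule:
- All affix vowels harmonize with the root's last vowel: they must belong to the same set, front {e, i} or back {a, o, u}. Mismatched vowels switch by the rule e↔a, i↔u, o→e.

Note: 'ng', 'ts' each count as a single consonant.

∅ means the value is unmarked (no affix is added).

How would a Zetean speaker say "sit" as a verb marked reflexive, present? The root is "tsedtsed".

Attach voice reflexive tu- → tutsedtsed.
Attach tense present ol- → oltutsedtsed.
Apply vowel harmony: oltutsedtsed → eltitsedtsed.

eltitsedtsed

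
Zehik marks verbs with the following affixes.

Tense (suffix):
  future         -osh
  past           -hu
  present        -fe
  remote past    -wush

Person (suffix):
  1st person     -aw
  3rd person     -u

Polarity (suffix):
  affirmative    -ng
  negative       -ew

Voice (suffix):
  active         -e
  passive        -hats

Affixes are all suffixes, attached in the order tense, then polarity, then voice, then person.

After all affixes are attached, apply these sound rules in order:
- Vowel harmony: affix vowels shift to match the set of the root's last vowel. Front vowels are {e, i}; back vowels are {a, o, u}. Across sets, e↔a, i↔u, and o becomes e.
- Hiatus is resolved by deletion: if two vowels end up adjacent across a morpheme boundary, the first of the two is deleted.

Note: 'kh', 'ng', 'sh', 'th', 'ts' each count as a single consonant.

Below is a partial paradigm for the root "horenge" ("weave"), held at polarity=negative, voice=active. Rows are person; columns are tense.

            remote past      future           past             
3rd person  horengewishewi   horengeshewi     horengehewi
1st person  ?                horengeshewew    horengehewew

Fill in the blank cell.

horengewishewew

Attach tense remote past -wush → horengewush.
Attach polarity negative -ew → horengewushew.
Attach voice active -e → horengewushewe.
Attach person 1st person -aw → horengewusheweaw.
Apply vowel harmony: horengewusheweaw → horengewisheweew.
Apply vowel deletion: horengewisheweew → horengewishewew.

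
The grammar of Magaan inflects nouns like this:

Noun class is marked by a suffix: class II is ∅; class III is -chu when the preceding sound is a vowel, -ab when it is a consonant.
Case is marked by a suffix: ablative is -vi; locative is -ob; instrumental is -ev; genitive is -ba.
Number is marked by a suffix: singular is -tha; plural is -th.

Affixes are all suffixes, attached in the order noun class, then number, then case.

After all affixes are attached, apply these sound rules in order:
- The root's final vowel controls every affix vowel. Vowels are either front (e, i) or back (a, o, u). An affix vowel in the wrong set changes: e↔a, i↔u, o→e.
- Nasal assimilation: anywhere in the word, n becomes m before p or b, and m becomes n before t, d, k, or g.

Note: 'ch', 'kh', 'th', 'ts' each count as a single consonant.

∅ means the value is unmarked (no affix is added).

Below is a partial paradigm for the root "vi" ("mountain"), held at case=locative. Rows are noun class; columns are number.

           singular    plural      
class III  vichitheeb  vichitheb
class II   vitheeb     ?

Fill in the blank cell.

vitheb

noun class = class II: zero marking, form stays vi.
Attach number plural -th → vith.
Attach case locative -ob → vithob.
Apply vowel harmony: vithob → vitheb.
Nasal assimilation: no change.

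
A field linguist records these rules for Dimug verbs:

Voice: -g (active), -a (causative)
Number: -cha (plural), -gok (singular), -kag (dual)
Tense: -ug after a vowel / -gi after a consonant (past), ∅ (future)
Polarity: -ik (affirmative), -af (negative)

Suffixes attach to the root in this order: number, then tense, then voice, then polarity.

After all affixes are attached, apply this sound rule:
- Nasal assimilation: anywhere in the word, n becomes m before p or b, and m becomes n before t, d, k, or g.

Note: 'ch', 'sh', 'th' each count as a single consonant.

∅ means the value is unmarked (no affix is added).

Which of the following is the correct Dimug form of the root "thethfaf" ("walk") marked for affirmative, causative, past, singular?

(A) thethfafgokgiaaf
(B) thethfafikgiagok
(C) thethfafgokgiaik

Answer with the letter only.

Attach number singular -gok → thethfafgok.
Attach tense past -gi (after consonant 'k') → thethfafgokgi.
Attach voice causative -a → thethfafgokgia.
Attach polarity affirmative -ik → thethfafgokgiaik.
Nasal assimilation: no change.
So the correct form is thethfafgokgiaik, option (C).
(B) thethfafikgiagok is wrong: it has the affixes in the wrong order.
(A) thethfafgokgiaaf is wrong: it uses negative instead of affirmative for polarity.

C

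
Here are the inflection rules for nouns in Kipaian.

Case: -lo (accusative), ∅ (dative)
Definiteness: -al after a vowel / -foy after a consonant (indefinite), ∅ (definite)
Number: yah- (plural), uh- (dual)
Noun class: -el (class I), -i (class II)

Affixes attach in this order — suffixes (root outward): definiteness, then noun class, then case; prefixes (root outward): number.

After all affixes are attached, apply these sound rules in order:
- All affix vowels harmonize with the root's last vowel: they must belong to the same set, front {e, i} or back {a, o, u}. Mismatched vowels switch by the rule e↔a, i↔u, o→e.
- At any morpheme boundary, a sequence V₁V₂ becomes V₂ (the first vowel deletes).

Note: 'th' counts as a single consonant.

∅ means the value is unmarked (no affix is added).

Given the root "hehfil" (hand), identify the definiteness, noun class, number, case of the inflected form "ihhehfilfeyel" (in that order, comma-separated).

Segment: uh-hehfil-foy-el.
definiteness: -al/foy → indefinite.
noun class: -el → class I.
number: uh- → dual.
case: ∅ → dative.

indefinite, class I, dual, dative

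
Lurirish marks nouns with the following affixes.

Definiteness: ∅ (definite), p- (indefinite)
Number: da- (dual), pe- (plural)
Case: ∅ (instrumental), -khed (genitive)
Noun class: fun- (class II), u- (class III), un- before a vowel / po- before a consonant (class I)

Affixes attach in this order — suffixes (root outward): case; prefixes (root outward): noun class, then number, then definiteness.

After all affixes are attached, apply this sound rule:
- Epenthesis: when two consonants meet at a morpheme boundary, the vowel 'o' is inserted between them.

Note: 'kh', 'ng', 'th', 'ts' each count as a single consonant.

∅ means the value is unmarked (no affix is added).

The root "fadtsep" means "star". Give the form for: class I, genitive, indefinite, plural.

popepofadtsepokhed

Attach noun class class I po- (before consonant 'f') → pofadtsep.
Attach number plural pe- → pepofadtsep.
Attach definiteness indefinite p- → ppepofadtsep.
Attach case genitive -khed → ppepofadtsepkhed.
Apply epenthesis: ppepofadtsepkhed → popepofadtsepokhed.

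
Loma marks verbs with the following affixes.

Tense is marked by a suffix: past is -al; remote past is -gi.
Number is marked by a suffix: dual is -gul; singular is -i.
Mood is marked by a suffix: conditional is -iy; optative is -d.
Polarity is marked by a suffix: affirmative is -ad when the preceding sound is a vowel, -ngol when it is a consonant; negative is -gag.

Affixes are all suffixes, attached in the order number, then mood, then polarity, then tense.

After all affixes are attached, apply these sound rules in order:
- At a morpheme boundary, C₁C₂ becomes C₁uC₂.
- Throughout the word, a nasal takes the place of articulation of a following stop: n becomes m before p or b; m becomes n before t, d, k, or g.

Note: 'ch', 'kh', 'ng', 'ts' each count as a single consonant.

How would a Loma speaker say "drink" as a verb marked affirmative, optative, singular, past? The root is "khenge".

Attach number singular -i → khengei.
Attach mood optative -d → khengeid.
Attach polarity affirmative -ngol (after consonant 'd') → khengeidngol.
Attach tense past -al → khengeidngolal.
Apply epenthesis: khengeidngolal → khengeidungolal.
Nasal assimilation: no change.

khengeidungolal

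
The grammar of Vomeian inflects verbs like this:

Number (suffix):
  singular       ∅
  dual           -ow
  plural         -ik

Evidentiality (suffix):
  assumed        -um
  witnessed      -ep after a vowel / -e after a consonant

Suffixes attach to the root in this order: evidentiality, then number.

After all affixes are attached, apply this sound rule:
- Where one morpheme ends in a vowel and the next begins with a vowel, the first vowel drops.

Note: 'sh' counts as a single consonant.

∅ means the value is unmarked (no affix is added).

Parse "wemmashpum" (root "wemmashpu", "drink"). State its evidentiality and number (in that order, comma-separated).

assumed, singular

Segment: wemmashpu-um.
evidentiality: -um → assumed.
number: ∅ → singular.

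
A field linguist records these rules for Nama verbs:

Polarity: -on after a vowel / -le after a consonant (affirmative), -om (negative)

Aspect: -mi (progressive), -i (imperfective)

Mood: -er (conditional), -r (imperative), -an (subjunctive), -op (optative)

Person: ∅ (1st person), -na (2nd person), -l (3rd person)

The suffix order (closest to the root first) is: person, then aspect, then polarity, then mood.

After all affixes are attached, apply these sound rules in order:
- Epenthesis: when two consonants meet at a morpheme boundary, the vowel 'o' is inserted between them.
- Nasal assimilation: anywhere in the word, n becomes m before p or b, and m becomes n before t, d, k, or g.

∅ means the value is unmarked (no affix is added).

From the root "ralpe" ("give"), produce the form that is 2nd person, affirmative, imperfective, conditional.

Attach person 2nd person -na → ralpena.
Attach aspect imperfective -i → ralpenai.
Attach polarity affirmative -on (after vowel 'i') → ralpenaion.
Attach mood conditional -er → ralpenaioner.
Epenthesis: no change.
Nasal assimilation: no change.

ralpenaioner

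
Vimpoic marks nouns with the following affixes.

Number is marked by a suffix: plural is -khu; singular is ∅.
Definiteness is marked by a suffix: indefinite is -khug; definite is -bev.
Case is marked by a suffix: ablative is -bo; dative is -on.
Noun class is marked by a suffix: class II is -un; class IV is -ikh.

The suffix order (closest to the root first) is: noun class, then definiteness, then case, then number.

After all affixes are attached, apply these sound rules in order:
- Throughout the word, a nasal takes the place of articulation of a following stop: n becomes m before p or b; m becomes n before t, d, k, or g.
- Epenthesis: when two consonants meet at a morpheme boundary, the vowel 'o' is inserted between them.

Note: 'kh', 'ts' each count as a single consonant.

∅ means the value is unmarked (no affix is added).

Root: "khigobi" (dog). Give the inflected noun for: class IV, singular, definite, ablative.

khigobiikhobevobo

Attach noun class class IV -ikh → khigobiikh.
Attach definiteness definite -bev → khigobiikhbev.
Attach case ablative -bo → khigobiikhbevbo.
number = singular: zero marking, form stays khigobiikhbevbo.
Nasal assimilation: no change.
Apply epenthesis: khigobiikhbevbo → khigobiikhobevobo.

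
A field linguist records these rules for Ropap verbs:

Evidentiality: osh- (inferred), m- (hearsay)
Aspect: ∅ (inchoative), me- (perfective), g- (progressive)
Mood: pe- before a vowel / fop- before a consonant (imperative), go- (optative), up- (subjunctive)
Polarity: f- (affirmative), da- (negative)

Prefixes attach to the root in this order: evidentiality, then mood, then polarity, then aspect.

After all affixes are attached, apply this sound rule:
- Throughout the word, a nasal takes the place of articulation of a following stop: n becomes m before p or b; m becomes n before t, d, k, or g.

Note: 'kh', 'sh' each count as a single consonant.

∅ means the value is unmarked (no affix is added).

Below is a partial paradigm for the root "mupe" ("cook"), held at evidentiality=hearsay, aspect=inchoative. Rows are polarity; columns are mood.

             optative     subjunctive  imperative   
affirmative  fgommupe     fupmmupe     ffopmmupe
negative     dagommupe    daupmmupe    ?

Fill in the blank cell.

Attach evidentiality hearsay m- → mmupe.
Attach mood imperative fop- (before consonant 'm') → fopmmupe.
Attach polarity negative da- → dafopmmupe.
aspect = inchoative: zero marking, form stays dafopmmupe.
Nasal assimilation: no change.

dafopmmupe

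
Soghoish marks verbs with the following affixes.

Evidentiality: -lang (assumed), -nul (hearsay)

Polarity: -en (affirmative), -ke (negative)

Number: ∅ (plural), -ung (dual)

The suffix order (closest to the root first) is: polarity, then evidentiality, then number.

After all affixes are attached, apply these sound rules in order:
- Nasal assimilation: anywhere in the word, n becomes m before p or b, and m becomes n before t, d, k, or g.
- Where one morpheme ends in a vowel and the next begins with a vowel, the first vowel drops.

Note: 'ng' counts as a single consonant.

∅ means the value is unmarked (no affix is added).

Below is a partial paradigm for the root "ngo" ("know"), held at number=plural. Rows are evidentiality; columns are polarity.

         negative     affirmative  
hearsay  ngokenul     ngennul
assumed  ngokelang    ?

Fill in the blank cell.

Attach polarity affirmative -en → ngoen.
Attach evidentiality assumed -lang → ngoenlang.
number = plural: zero marking, form stays ngoenlang.
Nasal assimilation: no change.
Apply vowel deletion: ngoenlang → ngenlang.

ngenlang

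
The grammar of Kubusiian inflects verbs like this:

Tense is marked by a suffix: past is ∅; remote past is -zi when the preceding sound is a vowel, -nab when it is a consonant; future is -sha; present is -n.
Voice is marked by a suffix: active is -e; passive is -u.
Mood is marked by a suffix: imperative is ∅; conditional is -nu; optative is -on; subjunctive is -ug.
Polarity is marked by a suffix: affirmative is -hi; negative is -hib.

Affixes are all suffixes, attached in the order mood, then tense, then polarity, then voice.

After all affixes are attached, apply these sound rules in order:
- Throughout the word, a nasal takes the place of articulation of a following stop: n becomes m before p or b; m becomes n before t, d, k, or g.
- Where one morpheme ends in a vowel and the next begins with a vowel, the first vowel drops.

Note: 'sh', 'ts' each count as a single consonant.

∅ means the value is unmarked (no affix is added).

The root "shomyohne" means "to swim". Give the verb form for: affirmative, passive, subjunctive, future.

Attach mood subjunctive -ug → shomyohneug.
Attach tense future -sha → shomyohneugsha.
Attach polarity affirmative -hi → shomyohneugshahi.
Attach voice passive -u → shomyohneugshahiu.
Nasal assimilation: no change.
Apply vowel deletion: shomyohneugshahiu → shomyohnugshahu.

shomyohnugshahu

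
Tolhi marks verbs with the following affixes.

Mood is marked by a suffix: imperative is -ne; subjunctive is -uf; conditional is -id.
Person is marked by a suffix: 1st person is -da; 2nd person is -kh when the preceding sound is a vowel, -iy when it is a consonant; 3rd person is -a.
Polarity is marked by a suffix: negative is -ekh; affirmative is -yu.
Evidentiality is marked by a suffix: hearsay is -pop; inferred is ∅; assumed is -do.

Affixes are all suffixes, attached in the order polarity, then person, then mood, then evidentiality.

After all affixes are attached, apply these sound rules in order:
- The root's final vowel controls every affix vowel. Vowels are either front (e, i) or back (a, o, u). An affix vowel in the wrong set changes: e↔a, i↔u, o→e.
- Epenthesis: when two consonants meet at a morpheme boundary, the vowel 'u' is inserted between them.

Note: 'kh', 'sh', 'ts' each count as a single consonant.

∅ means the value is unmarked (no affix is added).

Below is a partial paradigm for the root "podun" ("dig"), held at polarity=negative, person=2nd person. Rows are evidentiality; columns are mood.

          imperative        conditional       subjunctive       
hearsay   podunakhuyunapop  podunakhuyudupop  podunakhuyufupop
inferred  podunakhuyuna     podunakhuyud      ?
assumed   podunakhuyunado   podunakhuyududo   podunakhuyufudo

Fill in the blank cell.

podunakhuyuf

Attach polarity negative -ekh → podunekh.
Attach person 2nd person -iy (after consonant 'kh') → podunekhiy.
Attach mood subjunctive -uf → podunekhiyuf.
evidentiality = inferred: zero marking, form stays podunekhiyuf.
Apply vowel harmony: podunekhiyuf → podunakhuyuf.
Epenthesis: no change.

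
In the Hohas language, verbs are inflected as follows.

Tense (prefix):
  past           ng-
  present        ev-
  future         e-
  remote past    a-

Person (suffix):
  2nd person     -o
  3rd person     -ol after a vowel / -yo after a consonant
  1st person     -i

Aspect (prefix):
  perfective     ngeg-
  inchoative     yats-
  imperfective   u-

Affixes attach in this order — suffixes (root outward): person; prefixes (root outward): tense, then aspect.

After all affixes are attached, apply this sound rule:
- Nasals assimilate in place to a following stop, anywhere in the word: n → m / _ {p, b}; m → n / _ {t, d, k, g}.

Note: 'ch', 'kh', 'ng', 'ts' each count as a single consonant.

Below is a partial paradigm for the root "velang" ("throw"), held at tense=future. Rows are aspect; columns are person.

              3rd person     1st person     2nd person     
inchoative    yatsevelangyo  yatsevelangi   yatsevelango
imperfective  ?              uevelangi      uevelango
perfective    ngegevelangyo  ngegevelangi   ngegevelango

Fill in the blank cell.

uevelangyo

Attach person 3rd person -yo (after consonant 'ng') → velangyo.
Attach tense future e- → evelangyo.
Attach aspect imperfective u- → uevelangyo.
Nasal assimilation: no change.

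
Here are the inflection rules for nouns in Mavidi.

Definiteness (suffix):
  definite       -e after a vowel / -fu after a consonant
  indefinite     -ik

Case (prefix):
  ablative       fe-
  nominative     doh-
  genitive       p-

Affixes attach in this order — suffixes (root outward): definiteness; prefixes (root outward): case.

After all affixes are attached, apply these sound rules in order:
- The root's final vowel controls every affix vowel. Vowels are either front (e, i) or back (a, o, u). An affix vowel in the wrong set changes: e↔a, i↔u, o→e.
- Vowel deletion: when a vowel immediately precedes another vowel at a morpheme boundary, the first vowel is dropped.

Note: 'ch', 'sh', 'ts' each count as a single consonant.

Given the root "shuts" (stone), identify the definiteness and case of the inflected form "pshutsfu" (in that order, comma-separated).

Segment: p-shuts-fu.
definiteness: -e/fu → definite.
case: p- → genitive.

definite, genitive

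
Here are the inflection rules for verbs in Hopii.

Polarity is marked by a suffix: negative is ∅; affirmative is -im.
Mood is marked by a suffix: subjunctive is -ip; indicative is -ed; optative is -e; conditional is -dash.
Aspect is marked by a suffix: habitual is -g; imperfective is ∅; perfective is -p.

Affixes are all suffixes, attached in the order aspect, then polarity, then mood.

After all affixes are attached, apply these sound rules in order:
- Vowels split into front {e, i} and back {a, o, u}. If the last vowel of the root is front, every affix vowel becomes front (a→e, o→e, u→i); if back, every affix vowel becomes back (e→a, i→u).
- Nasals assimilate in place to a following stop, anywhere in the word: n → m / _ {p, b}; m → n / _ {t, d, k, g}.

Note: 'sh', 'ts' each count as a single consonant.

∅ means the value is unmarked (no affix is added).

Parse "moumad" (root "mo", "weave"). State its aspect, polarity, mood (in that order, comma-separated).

Segment: mo-im-ed.
aspect: ∅ → imperfective.
polarity: -im → affirmative.
mood: -ed → indicative.

imperfective, affirmative, indicative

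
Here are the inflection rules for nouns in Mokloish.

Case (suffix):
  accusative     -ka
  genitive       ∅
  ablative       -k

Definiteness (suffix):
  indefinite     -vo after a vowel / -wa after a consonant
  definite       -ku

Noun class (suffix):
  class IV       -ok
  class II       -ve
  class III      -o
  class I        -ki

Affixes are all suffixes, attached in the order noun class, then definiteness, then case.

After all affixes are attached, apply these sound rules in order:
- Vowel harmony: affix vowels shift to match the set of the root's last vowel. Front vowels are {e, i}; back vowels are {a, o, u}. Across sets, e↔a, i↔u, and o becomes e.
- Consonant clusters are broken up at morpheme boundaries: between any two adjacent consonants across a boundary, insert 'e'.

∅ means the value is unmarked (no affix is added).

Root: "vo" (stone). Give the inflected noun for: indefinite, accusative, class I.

vokuvoka

Attach noun class class I -ki → voki.
Attach definiteness indefinite -vo (after vowel 'i') → vokivo.
Attach case accusative -ka → vokivoka.
Apply vowel harmony: vokivoka → vokuvoka.
Epenthesis: no change.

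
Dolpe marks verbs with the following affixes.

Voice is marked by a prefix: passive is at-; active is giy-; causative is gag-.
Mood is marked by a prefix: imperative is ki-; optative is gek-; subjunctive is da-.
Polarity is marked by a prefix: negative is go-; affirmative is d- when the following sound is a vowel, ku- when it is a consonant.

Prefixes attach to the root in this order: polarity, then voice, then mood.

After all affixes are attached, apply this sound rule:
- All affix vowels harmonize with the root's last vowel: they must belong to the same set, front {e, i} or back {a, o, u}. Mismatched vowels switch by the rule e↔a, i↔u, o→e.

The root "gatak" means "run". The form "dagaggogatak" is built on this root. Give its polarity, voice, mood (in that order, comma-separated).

Segment: da-gag-go-gatak.
polarity: go- → negative.
voice: gag- → causative.
mood: da- → subjunctive.

negative, causative, subjunctive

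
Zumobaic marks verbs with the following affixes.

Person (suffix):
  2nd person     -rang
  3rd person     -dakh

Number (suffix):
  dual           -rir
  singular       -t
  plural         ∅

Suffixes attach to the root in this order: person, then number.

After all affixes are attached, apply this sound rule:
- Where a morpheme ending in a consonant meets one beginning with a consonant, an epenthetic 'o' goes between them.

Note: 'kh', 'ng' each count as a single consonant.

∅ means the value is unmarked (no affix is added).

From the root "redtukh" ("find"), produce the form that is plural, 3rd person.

Attach person 3rd person -dakh → redtukhdakh.
number = plural: zero marking, form stays redtukhdakh.
Apply epenthesis: redtukhdakh → redtukhodakh.

redtukhodakh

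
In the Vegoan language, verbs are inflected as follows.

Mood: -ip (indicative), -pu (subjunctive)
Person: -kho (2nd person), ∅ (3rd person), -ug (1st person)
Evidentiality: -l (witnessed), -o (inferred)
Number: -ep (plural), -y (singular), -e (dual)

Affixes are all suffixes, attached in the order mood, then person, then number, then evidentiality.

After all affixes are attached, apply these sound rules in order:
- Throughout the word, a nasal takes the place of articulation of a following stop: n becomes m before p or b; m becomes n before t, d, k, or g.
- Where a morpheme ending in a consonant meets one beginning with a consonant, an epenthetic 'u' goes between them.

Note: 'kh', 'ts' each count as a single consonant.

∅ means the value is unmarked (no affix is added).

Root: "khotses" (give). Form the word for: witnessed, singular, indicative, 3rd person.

Attach mood indicative -ip → khotsesip.
person = 3rd person: zero marking, form stays khotsesip.
Attach number singular -y → khotsesipy.
Attach evidentiality witnessed -l → khotsesipyl.
Nasal assimilation: no change.
Apply epenthesis: khotsesipyl → khotsesipuyul.

khotsesipuyul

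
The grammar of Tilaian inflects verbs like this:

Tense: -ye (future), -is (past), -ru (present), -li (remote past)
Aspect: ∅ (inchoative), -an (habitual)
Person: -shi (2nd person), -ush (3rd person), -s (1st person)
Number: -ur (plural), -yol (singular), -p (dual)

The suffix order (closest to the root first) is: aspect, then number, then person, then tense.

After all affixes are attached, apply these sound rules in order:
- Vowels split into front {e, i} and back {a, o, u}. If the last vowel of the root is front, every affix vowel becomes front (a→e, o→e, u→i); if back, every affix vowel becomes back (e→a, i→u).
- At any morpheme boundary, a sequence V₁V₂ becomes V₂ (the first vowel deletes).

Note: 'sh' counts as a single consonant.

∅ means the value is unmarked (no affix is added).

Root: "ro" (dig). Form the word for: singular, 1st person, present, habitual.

ranyolsru

Attach aspect habitual -an → roan.
Attach number singular -yol → roanyol.
Attach person 1st person -s → roanyols.
Attach tense present -ru → roanyolsru.
Vowel harmony: no change.
Apply vowel deletion: roanyolsru → ranyolsru.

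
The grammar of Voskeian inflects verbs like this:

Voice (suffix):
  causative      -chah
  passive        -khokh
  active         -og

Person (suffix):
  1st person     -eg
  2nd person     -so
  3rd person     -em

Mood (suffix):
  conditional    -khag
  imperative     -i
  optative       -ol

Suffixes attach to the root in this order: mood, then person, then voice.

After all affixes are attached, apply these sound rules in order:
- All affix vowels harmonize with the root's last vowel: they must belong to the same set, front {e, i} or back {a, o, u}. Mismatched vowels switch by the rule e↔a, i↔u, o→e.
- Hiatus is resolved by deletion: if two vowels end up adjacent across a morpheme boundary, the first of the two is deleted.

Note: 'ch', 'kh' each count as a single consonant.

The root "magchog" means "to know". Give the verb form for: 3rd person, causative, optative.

magchogolamchah

Attach mood optative -ol → magchogol.
Attach person 3rd person -em → magchogolem.
Attach voice causative -chah → magchogolemchah.
Apply vowel harmony: magchogolemchah → magchogolamchah.
Vowel deletion: no change.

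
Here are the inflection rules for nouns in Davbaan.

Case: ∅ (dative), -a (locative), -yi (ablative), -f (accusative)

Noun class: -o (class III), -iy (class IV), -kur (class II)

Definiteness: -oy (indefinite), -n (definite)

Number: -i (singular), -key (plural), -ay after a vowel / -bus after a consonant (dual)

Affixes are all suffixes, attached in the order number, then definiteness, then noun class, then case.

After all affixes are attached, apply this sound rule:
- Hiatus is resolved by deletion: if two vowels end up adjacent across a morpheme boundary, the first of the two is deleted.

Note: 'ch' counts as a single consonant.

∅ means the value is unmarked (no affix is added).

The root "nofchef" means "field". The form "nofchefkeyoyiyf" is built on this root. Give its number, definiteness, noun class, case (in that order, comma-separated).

Segment: nofchef-key-oy-iy-f.
number: -key → plural.
definiteness: -oy → indefinite.
noun class: -iy → class IV.
case: -f → accusative.

plural, indefinite, class IV, accusative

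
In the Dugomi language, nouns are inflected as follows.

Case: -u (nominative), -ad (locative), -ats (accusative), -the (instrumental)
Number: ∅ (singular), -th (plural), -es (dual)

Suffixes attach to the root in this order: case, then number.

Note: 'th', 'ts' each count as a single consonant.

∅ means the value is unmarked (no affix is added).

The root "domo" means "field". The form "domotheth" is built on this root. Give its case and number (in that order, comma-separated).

Segment: domo-the-th.
case: -the → instrumental.
number: -th → plural.

instrumental, plural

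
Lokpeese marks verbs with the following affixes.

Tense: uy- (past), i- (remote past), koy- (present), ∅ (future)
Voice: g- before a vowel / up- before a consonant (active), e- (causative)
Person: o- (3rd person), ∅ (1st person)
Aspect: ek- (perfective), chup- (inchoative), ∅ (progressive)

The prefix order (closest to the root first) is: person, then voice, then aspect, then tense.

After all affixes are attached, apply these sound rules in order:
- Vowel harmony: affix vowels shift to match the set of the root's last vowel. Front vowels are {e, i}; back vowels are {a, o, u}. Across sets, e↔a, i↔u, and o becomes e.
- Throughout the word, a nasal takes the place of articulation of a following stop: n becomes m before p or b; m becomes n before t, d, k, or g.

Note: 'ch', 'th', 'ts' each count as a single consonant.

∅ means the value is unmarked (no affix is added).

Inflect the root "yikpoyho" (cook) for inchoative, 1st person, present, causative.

person = 1st person: zero marking, form stays yikpoyho.
Attach voice causative e- → eyikpoyho.
Attach aspect inchoative chup- → chupeyikpoyho.
Attach tense present koy- → koychupeyikpoyho.
Apply vowel harmony: koychupeyikpoyho → koychupayikpoyho.
Nasal assimilation: no change.

koychupayikpoyho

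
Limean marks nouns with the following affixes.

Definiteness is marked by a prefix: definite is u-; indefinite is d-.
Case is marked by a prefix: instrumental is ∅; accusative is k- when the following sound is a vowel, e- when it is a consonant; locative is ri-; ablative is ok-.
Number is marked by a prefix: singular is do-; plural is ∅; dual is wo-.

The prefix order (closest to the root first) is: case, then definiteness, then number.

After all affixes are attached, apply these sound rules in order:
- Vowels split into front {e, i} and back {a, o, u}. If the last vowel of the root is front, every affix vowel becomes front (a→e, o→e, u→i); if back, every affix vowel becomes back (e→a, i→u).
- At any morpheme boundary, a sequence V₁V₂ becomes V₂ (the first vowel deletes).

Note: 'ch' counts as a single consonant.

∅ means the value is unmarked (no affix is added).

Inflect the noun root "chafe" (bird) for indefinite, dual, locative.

Attach case locative ri- → richafe.
Attach definiteness indefinite d- → drichafe.
Attach number dual wo- → wodrichafe.
Apply vowel harmony: wodrichafe → wedrichafe.
Vowel deletion: no change.

wedrichafe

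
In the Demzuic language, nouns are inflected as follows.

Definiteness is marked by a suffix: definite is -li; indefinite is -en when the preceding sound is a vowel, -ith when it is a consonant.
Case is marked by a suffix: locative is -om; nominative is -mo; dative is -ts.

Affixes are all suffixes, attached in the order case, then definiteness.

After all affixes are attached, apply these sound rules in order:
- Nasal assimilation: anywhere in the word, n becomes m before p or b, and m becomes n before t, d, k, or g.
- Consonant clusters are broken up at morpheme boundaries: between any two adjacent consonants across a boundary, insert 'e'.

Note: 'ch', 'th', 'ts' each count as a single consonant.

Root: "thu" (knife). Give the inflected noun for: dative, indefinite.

thutsith

Attach case dative -ts → thuts.
Attach definiteness indefinite -ith (after consonant 'ts') → thutsith.
Nasal assimilation: no change.
Epenthesis: no change.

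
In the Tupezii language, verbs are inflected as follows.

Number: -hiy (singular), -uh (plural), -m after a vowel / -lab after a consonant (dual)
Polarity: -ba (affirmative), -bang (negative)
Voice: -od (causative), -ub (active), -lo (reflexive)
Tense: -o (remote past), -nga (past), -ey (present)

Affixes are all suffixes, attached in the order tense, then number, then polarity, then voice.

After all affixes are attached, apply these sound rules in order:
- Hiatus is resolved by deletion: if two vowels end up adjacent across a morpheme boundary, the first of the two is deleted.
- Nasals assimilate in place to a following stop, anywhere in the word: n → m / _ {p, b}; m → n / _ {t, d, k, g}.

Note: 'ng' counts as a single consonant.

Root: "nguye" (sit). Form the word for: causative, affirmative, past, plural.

Attach tense past -nga → nguyenga.
Attach number plural -uh → nguyengauh.
Attach polarity affirmative -ba → nguyengauhba.
Attach voice causative -od → nguyengauhbaod.
Apply vowel deletion: nguyengauhbaod → nguyenguhbod.
Nasal assimilation: no change.

nguyenguhbod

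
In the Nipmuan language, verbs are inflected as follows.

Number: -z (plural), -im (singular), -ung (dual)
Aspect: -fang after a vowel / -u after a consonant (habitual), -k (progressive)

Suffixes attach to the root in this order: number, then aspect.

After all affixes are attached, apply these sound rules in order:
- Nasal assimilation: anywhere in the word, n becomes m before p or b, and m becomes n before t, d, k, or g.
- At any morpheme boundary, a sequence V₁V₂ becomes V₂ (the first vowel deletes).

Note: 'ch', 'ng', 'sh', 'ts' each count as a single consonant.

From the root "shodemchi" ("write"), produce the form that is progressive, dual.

shodemchungk

Attach number dual -ung → shodemchiung.
Attach aspect progressive -k → shodemchiungk.
Nasal assimilation: no change.
Apply vowel deletion: shodemchiungk → shodemchungk.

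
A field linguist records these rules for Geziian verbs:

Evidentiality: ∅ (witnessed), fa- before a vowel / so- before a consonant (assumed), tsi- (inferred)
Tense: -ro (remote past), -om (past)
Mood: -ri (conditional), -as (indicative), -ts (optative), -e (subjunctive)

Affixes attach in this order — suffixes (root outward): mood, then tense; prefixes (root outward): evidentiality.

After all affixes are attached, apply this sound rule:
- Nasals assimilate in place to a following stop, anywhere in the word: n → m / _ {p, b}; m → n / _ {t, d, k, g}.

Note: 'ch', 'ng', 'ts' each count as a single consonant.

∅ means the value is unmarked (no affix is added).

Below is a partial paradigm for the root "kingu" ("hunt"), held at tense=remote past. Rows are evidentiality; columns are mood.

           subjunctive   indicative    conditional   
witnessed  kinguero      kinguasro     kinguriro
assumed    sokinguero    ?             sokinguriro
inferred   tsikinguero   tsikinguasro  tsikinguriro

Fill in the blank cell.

sokinguasro

Attach evidentiality assumed so- (before consonant 'k') → sokingu.
Attach mood indicative -as → sokinguas.
Attach tense remote past -ro → sokinguasro.
Nasal assimilation: no change.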